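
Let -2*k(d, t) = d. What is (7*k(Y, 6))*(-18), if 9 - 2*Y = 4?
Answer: 315/2 ≈ 157.50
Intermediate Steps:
Y = 5/2 (Y = 9/2 - ½*4 = 9/2 - 2 = 5/2 ≈ 2.5000)
k(d, t) = -d/2
(7*k(Y, 6))*(-18) = (7*(-½*5/2))*(-18) = (7*(-5/4))*(-18) = -35/4*(-18) = 315/2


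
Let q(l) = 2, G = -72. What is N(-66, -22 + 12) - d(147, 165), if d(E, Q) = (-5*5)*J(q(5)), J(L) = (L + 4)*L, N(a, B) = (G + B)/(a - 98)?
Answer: 601/2 ≈ 300.50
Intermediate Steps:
N(a, B) = (-72 + B)/(-98 + a) (N(a, B) = (-72 + B)/(a - 98) = (-72 + B)/(-98 + a))
J(L) = L*(4 + L) (J(L) = (4 + L)*L = L*(4 + L))
d(E, Q) = -300 (d(E, Q) = (-5*5)*(2*(4 + 2)) = -50*6 = -25*12 = -300)
N(-66, -22 + 12) - d(147, 165) = (-72 + (-22 + 12))/(-98 - 66) - 1*(-300) = (-72 - 10)/(-164) + 300 = -1/164*(-82) + 300 = 1/2 + 300 = 601/2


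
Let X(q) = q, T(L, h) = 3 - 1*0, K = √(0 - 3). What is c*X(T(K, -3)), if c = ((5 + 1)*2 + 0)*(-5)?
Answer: -180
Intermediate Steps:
K = I*√3 (K = √(-3) = I*√3 ≈ 1.732*I)
T(L, h) = 3 (T(L, h) = 3 + 0 = 3)
c = -60 (c = (6*2 + 0)*(-5) = (12 + 0)*(-5) = 12*(-5) = -60)
c*X(T(K, -3)) = -60*3 = -180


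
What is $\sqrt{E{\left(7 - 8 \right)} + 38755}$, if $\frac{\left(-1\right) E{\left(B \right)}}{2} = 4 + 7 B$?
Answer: $\sqrt{38761} \approx 196.88$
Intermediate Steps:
$E{\left(B \right)} = -8 - 14 B$ ($E{\left(B \right)} = - 2 \left(4 + 7 B\right) = -8 - 14 B$)
$\sqrt{E{\left(7 - 8 \right)} + 38755} = \sqrt{\left(-8 - 14 \left(7 - 8\right)\right) + 38755} = \sqrt{\left(-8 - -14\right) + 38755} = \sqrt{\left(-8 + 14\right) + 38755} = \sqrt{6 + 38755} = \sqrt{38761}$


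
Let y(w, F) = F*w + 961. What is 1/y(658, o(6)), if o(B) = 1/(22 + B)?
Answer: 2/1969 ≈ 0.0010157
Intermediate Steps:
y(w, F) = 961 + F*w
1/y(658, o(6)) = 1/(961 + 658/(22 + 6)) = 1/(961 + 658/28) = 1/(961 + (1/28)*658) = 1/(961 + 47/2) = 1/(1969/2) = 2/1969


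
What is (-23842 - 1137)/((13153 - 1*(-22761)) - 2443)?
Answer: -24979/33471 ≈ -0.74629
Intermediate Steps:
(-23842 - 1137)/((13153 - 1*(-22761)) - 2443) = -24979/((13153 + 22761) - 2443) = -24979/(35914 - 2443) = -24979/33471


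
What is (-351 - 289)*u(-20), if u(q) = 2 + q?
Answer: 11520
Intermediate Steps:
(-351 - 289)*u(-20) = (-351 - 289)*(2 - 20) = -640*(-18) = 11520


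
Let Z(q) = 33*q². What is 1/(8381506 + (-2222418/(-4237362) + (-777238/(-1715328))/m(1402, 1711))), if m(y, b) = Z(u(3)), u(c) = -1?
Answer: 4011294528/33620691313126871 ≈ 1.1931e-7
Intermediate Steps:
m(y, b) = 33 (m(y, b) = 33*(-1)² = 33*1 = 33)
1/(8381506 + (-2222418/(-4237362) + (-777238/(-1715328))/m(1402, 1711))) = 1/(8381506 + (-2222418/(-4237362) - 777238/(-1715328)/33)) = 1/(8381506 + (-2222418*(-1/4237362) - 777238*(-1/1715328)*(1/33))) = 1/(8381506 + (2453/4677 + (388619/857664)*(1/33))) = 1/(8381506 + (2453/4677 + 35329/2572992)) = 1/(8381506 + 2158927703/4011294528) = 1/(33620691313126871/4011294528) = 4011294528/33620691313126871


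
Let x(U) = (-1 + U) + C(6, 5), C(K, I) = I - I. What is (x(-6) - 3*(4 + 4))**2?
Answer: 961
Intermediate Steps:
C(K, I) = 0
x(U) = -1 + U (x(U) = (-1 + U) + 0 = -1 + U)
(x(-6) - 3*(4 + 4))**2 = ((-1 - 6) - 3*(4 + 4))**2 = (-7 - 3*8)**2 = (-7 - 24)**2 = (-31)**2 = 961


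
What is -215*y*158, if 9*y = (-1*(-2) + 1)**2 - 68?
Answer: 2004230/9 ≈ 2.2269e+5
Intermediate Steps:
y = -59/9 (y = ((-1*(-2) + 1)**2 - 68)/9 = ((2 + 1)**2 - 68)/9 = (3**2 - 68)/9 = (9 - 68)/9 = (1/9)*(-59) = -59/9 ≈ -6.5556)
-215*y*158 = -215*(-59/9)*158 = (12685/9)*158 = 2004230/9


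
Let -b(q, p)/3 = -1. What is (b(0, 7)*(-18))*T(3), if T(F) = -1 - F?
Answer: 216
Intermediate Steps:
b(q, p) = 3 (b(q, p) = -3*(-1) = 3)
(b(0, 7)*(-18))*T(3) = (3*(-18))*(-1 - 1*3) = -54*(-1 - 3) = -54*(-4) = 216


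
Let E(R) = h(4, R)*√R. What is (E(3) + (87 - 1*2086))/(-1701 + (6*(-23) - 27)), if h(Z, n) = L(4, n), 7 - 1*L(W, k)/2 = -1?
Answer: 1999/1866 - 8*√3/933 ≈ 1.0564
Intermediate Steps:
L(W, k) = 16 (L(W, k) = 14 - 2*(-1) = 14 + 2 = 16)
h(Z, n) = 16
E(R) = 16*√R
(E(3) + (87 - 1*2086))/(-1701 + (6*(-23) - 27)) = (16*√3 + (87 - 1*2086))/(-1701 + (6*(-23) - 27)) = (16*√3 + (87 - 2086))/(-1701 + (-138 - 27)) = (16*√3 - 1999)/(-1701 - 165) = (-1999 + 16*√3)/(-1866) = (-1999 + 16*√3)*(-1/1866) = 1999/1866 - 8*√3/933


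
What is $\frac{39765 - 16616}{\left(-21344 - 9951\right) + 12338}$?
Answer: $- \frac{23149}{18957} \approx -1.2211$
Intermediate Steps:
$\frac{39765 - 16616}{\left(-21344 - 9951\right) + 12338} = \frac{23149}{\left(-21344 - 9951\right) + 12338} = \frac{23149}{-31295 + 12338} = \frac{23149}{-18957} = 23149 \left(- \frac{1}{18957}\right) = - \frac{23149}{18957}$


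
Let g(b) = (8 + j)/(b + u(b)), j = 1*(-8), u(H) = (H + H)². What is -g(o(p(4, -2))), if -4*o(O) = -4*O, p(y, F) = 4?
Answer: 0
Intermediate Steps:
u(H) = 4*H² (u(H) = (2*H)² = 4*H²)
o(O) = O (o(O) = -(-1)*O = O)
j = -8
g(b) = 0 (g(b) = (8 - 8)/(b + 4*b²) = 0/(b + 4*b²) = 0)
-g(o(p(4, -2))) = -1*0 = 0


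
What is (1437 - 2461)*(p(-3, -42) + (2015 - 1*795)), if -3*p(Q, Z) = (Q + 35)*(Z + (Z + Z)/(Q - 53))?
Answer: -1691648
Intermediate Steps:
p(Q, Z) = -(35 + Q)*(Z + 2*Z/(-53 + Q))/3 (p(Q, Z) = -(Q + 35)*(Z + (Z + Z)/(Q - 53))/3 = -(35 + Q)*(Z + (2*Z)/(-53 + Q))/3 = -(35 + Q)*(Z + 2*Z/(-53 + Q))/3)
(1437 - 2461)*(p(-3, -42) + (2015 - 1*795)) = (1437 - 2461)*((⅓)*(-42)*(1785 - 1*(-3)² + 16*(-3))/(-53 - 3) + (2015 - 1*795)) = -1024*((⅓)*(-42)*(1785 - 1*9 - 48)/(-56) + (2015 - 795)) = -1024*((⅓)*(-42)*(-1/56)*(1785 - 9 - 48) + 1220) = -1024*((⅓)*(-42)*(-1/56)*1728 + 1220) = -1024*(432 + 1220) = -1024*1652 = -1691648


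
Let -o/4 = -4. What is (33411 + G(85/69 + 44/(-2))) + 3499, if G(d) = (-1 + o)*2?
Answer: 36940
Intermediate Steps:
o = 16 (o = -4*(-4) = 16)
G(d) = 30 (G(d) = (-1 + 16)*2 = 15*2 = 30)
(33411 + G(85/69 + 44/(-2))) + 3499 = (33411 + 30) + 3499 = 33441 + 3499 = 36940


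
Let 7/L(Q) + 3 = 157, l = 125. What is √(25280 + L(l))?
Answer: √12235542/22 ≈ 159.00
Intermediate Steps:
L(Q) = 1/22 (L(Q) = 7/(-3 + 157) = 7/154 = 7*(1/154) = 1/22)
√(25280 + L(l)) = √(25280 + 1/22) = √(556161/22) = √12235542/22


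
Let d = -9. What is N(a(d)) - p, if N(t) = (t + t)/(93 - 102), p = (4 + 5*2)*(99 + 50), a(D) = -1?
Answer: -18772/9 ≈ -2085.8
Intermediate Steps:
p = 2086 (p = (4 + 10)*149 = 14*149 = 2086)
N(t) = -2*t/9 (N(t) = (2*t)/(-9) = (2*t)*(-⅑) = -2*t/9)
N(a(d)) - p = -2/9*(-1) - 1*2086 = 2/9 - 2086 = -18772/9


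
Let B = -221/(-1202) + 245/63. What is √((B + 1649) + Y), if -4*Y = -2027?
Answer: 5*√1123387397/3606 ≈ 46.474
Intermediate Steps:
Y = 2027/4 (Y = -¼*(-2027) = 2027/4 ≈ 506.75)
B = 44059/10818 (B = -221*(-1/1202) + 245*(1/63) = 221/1202 + 35/9 = 44059/10818 ≈ 4.0727)
√((B + 1649) + Y) = √((44059/10818 + 1649) + 2027/4) = √(17882941/10818 + 2027/4) = √(46729925/21636) = 5*√1123387397/3606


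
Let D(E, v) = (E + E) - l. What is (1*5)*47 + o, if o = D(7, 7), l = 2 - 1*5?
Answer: 252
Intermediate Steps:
l = -3 (l = 2 - 5 = -3)
D(E, v) = 3 + 2*E (D(E, v) = (E + E) - 1*(-3) = 2*E + 3 = 3 + 2*E)
o = 17 (o = 3 + 2*7 = 3 + 14 = 17)
(1*5)*47 + o = (1*5)*47 + 17 = 5*47 + 17 = 235 + 17 = 252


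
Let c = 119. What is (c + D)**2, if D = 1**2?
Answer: 14400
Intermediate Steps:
D = 1
(c + D)**2 = (119 + 1)**2 = 120**2 = 14400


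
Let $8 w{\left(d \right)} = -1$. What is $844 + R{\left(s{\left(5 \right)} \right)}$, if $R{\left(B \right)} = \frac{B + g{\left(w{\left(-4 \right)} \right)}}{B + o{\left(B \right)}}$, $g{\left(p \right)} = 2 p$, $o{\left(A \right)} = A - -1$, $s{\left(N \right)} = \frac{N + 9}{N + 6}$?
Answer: $\frac{43903}{52} \approx 844.29$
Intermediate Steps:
$w{\left(d \right)} = - \frac{1}{8}$ ($w{\left(d \right)} = \frac{1}{8} \left(-1\right) = - \frac{1}{8}$)
$s{\left(N \right)} = \frac{9 + N}{6 + N}$
$o{\left(A \right)} = 1 + A$ ($o{\left(A \right)} = A + 1 = 1 + A$)
$R{\left(B \right)} = \frac{- \frac{1}{4} + B}{1 + 2 B}$ ($R{\left(B \right)} = \frac{B + 2 \left(- \frac{1}{8}\right)}{B + \left(1 + B\right)} = \frac{B - \frac{1}{4}}{1 + 2 B} = \frac{- \frac{1}{4} + B}{1 + 2 B}$)
$844 + R{\left(s{\left(5 \right)} \right)} = 844 + \frac{-1 + 4 \frac{9 + 5}{6 + 5}}{4 \left(1 + 2 \frac{9 + 5}{6 + 5}\right)} = 844 + \frac{-1 + 4 \cdot \frac{1}{11} \cdot 14}{4 \left(1 + 2 \cdot \frac{1}{11} \cdot 14\right)} = 844 + \frac{-1 + 4 \cdot \frac{14}{11}}{4 \left(1 + 2 \cdot \frac{14}{11}\right)} = 844 + \frac{-1 + \frac{56}{11}}{4 \left(1 + \frac{28}{11}\right)} = 844 + \frac{1}{4} \frac{1}{\frac{39}{11}} \cdot \frac{45}{11} = 844 + \frac{1}{4} \cdot \frac{11}{39} \cdot \frac{45}{11} = 844 + \frac{15}{52} = \frac{43903}{52}$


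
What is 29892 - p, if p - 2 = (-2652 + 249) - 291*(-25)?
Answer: 25018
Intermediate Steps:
p = 4874 (p = 2 + ((-2652 + 249) - 291*(-25)) = 2 + (-2403 + 7275) = 2 + 4872 = 4874)
29892 - p = 29892 - 1*4874 = 29892 - 4874 = 25018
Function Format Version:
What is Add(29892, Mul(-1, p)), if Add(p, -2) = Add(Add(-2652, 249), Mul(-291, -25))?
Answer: 25018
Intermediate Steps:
p = 4874 (p = Add(2, Add(Add(-2652, 249), Mul(-291, -25))) = Add(2, Add(-2403, 7275)) = Add(2, 4872) = 4874)
Add(29892, Mul(-1, p)) = Add(29892, Mul(-1, 4874)) = Add(29892, -4874) = 25018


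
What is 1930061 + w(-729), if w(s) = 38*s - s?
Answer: 1903088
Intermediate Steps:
w(s) = 37*s
1930061 + w(-729) = 1930061 + 37*(-729) = 1930061 - 26973 = 1903088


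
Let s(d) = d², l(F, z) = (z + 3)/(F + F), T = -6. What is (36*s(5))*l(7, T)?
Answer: -1350/7 ≈ -192.86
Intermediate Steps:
l(F, z) = (3 + z)/(2*F) (l(F, z) = (3 + z)/((2*F)) = (3 + z)*(1/(2*F)) = (3 + z)/(2*F))
(36*s(5))*l(7, T) = (36*5²)*((½)*(3 - 6)/7) = (36*25)*((½)*(⅐)*(-3)) = 900*(-3/14) = -1350/7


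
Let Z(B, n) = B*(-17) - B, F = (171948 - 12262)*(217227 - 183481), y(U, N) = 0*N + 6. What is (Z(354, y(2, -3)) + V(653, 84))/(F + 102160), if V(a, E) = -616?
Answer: -1747/1347216479 ≈ -1.2967e-6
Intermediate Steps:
y(U, N) = 6 (y(U, N) = 0 + 6 = 6)
F = 5388763756 (F = 159686*33746 = 5388763756)
Z(B, n) = -18*B (Z(B, n) = -17*B - B = -18*B)
(Z(354, y(2, -3)) + V(653, 84))/(F + 102160) = (-18*354 - 616)/(5388763756 + 102160) = (-6372 - 616)/5388865916 = -6988*1/5388865916 = -1747/1347216479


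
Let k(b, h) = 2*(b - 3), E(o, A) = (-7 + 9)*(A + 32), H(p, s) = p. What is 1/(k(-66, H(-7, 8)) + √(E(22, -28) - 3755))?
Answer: -46/7597 - I*√3747/22791 ≈ -0.006055 - 0.0026858*I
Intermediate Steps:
E(o, A) = 64 + 2*A (E(o, A) = 2*(32 + A) = 64 + 2*A)
k(b, h) = -6 + 2*b (k(b, h) = 2*(-3 + b) = -6 + 2*b)
1/(k(-66, H(-7, 8)) + √(E(22, -28) - 3755)) = 1/((-6 + 2*(-66)) + √((64 + 2*(-28)) - 3755)) = 1/((-6 - 132) + √((64 - 56) - 3755)) = 1/(-138 + √(8 - 3755)) = 1/(-138 + √(-3747)) = 1/(-138 + I*√3747)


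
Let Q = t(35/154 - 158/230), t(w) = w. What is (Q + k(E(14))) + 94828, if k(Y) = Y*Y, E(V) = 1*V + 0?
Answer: 240409557/2530 ≈ 95024.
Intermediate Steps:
E(V) = V (E(V) = V + 0 = V)
k(Y) = Y²
Q = -1163/2530 (Q = 35/154 - 158/230 = 35*(1/154) - 158*1/230 = 5/22 - 79/115 = -1163/2530 ≈ -0.45968)
(Q + k(E(14))) + 94828 = (-1163/2530 + 14²) + 94828 = (-1163/2530 + 196) + 94828 = 494717/2530 + 94828 = 240409557/2530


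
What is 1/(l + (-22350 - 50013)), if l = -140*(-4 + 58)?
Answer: -1/79923 ≈ -1.2512e-5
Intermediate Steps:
l = -7560 (l = -140*54 = -7560)
1/(l + (-22350 - 50013)) = 1/(-7560 + (-22350 - 50013)) = 1/(-7560 - 72363) = 1/(-79923) = -1/79923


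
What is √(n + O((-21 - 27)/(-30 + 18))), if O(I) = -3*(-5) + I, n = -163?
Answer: 12*I ≈ 12.0*I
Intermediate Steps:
O(I) = 15 + I
√(n + O((-21 - 27)/(-30 + 18))) = √(-163 + (15 + (-21 - 27)/(-30 + 18))) = √(-163 + (15 - 48/(-12))) = √(-163 + (15 - 48*(-1/12))) = √(-163 + (15 + 4)) = √(-163 + 19) = √(-144) = 12*I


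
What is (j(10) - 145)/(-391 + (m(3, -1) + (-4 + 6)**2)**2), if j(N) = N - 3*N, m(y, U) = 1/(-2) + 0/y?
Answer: 44/101 ≈ 0.43564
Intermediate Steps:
m(y, U) = -1/2 (m(y, U) = 1*(-1/2) + 0 = -1/2 + 0 = -1/2)
j(N) = -2*N
(j(10) - 145)/(-391 + (m(3, -1) + (-4 + 6)**2)**2) = (-2*10 - 145)/(-391 + (-1/2 + (-4 + 6)**2)**2) = (-20 - 145)/(-391 + (-1/2 + 2**2)**2) = -165/(-391 + (-1/2 + 4)**2) = -165/(-391 + (7/2)**2) = -165/(-391 + 49/4) = -165/(-1515/4) = -165*(-4/1515) = 44/101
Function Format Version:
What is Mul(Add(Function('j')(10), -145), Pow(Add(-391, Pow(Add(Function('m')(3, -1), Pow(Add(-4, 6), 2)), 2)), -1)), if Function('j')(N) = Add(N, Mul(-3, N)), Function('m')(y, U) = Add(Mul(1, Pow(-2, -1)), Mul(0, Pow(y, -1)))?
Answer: Rational(44, 101) ≈ 0.43564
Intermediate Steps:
Function('m')(y, U) = Rational(-1, 2) (Function('m')(y, U) = Add(Mul(1, Rational(-1, 2)), 0) = Add(Rational(-1, 2), 0) = Rational(-1, 2))
Function('j')(N) = Mul(-2, N)
Mul(Add(Function('j')(10), -145), Pow(Add(-391, Pow(Add(Function('m')(3, -1), Pow(Add(-4, 6), 2)), 2)), -1)) = Mul(Add(Mul(-2, 10), -145), Pow(Add(-391, Pow(Add(Rational(-1, 2), Pow(Add(-4, 6), 2)), 2)), -1)) = Mul(Add(-20, -145), Pow(Add(-391, Pow(Add(Rational(-1, 2), Pow(2, 2)), 2)), -1)) = Mul(-165, Pow(Add(-391, Pow(Add(Rational(-1, 2), 4), 2)), -1)) = Mul(-165, Pow(Add(-391, Pow(Rational(7, 2), 2)), -1)) = Mul(-165, Pow(Add(-391, Rational(49, 4)), -1)) = Mul(-165, Pow(Rational(-1515, 4), -1)) = Mul(-165, Rational(-4, 1515)) = Rational(44, 101)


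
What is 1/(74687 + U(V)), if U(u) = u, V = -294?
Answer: 1/74393 ≈ 1.3442e-5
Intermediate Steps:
1/(74687 + U(V)) = 1/(74687 - 294) = 1/74393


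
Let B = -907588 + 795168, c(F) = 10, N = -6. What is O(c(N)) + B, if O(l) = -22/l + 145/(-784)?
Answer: -440695749/3920 ≈ -1.1242e+5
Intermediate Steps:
O(l) = -145/784 - 22/l (O(l) = -22/l + 145*(-1/784) = -22/l - 145/784 = -145/784 - 22/l)
B = -112420
O(c(N)) + B = (-145/784 - 22/10) - 112420 = (-145/784 - 22*1/10) - 112420 = (-145/784 - 11/5) - 112420 = -9349/3920 - 112420 = -440695749/3920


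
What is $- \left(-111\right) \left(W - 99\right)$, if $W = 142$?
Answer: $4773$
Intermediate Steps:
$- \left(-111\right) \left(W - 99\right) = - \left(-111\right) \left(142 - 99\right) = - \left(-111\right) 43 = \left(-1\right) \left(-4773\right) = 4773$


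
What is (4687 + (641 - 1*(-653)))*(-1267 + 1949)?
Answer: 4079042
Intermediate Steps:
(4687 + (641 - 1*(-653)))*(-1267 + 1949) = (4687 + (641 + 653))*682 = (4687 + 1294)*682 = 5981*682 = 4079042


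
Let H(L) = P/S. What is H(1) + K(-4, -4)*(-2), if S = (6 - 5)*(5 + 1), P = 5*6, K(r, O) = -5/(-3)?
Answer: 5/3 ≈ 1.6667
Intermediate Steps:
K(r, O) = 5/3 (K(r, O) = -5*(-1/3) = 5/3)
P = 30
S = 6 (S = 1*6 = 6)
H(L) = 5 (H(L) = 30/6 = 30*(1/6) = 5)
H(1) + K(-4, -4)*(-2) = 5 + (5/3)*(-2) = 5 - 10/3 = 5/3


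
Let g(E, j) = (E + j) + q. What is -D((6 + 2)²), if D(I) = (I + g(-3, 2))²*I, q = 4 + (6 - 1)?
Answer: -331776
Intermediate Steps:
q = 9 (q = 4 + 5 = 9)
g(E, j) = 9 + E + j (g(E, j) = (E + j) + 9 = 9 + E + j)
D(I) = I*(8 + I)² (D(I) = (I + (9 - 3 + 2))²*I = (I + 8)²*I = (8 + I)²*I = I*(8 + I)²)
-D((6 + 2)²) = -(6 + 2)²*(8 + (6 + 2)²)² = -8²*(8 + 8²)² = -64*(8 + 64)² = -64*72² = -64*5184 = -1*331776 = -331776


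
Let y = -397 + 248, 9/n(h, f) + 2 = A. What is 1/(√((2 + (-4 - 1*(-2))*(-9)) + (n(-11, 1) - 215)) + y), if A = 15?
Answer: -1937/291139 - I*√32838/291139 ≈ -0.0066532 - 0.00062243*I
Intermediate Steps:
n(h, f) = 9/13 (n(h, f) = 9/(-2 + 15) = 9/13)
y = -149
1/(√((2 + (-4 - 1*(-2))*(-9)) + (n(-11, 1) - 215)) + y) = 1/(√((2 + (-4 - 1*(-2))*(-9)) + (9/13 - 215)) - 149) = 1/(√((2 + (-4 + 2)*(-9)) - 2786/13) - 149) = 1/(√((2 - 2*(-9)) - 2786/13) - 149) = 1/(√((2 + 18) - 2786/13) - 149) = 1/(√(20 - 2786/13) - 149) = 1/(√(-2526/13) - 149) = 1/(I*√32838/13 - 149) = 1/(-149 + I*√32838/13)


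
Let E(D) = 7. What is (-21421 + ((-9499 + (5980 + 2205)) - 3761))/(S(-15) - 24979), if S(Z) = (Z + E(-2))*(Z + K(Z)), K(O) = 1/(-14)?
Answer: 61824/58003 ≈ 1.0659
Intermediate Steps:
K(O) = -1/14
S(Z) = (7 + Z)*(-1/14 + Z) (S(Z) = (Z + 7)*(Z - 1/14) = (7 + Z)*(-1/14 + Z))
(-21421 + ((-9499 + (5980 + 2205)) - 3761))/(S(-15) - 24979) = (-21421 + ((-9499 + (5980 + 2205)) - 3761))/((-1/2 + (-15)**2 + (97/14)*(-15)) - 24979) = (-21421 + ((-9499 + 8185) - 3761))/((-1/2 + 225 - 1455/14) - 24979) = (-21421 + (-1314 - 3761))/(844/7 - 24979) = (-21421 - 5075)/(-174009/7) = -26496*(-7/174009) = 61824/58003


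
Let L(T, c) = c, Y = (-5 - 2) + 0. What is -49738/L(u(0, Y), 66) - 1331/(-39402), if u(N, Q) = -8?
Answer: -29692255/39402 ≈ -753.57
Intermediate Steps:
Y = -7 (Y = -7 + 0 = -7)
-49738/L(u(0, Y), 66) - 1331/(-39402) = -49738/66 - 1331/(-39402) = -49738*1/66 - 1331*(-1/39402) = -24869/33 + 121/3582 = -29692255/39402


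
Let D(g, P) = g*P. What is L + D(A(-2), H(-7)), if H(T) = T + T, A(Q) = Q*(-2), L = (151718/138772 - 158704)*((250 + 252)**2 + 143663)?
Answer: -4356990002303911/69386 ≈ -6.2794e+10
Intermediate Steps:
L = -4356989998418295/69386 (L = (151718*(1/138772) - 158704)*(502**2 + 143663) = (75859/69386 - 158704)*(252004 + 143663) = -11011759885/69386*395667 = -4356989998418295/69386 ≈ -6.2794e+10)
A(Q) = -2*Q
H(T) = 2*T
D(g, P) = P*g
L + D(A(-2), H(-7)) = -4356989998418295/69386 + (2*(-7))*(-2*(-2)) = -4356989998418295/69386 - 14*4 = -4356989998418295/69386 - 56 = -4356990002303911/69386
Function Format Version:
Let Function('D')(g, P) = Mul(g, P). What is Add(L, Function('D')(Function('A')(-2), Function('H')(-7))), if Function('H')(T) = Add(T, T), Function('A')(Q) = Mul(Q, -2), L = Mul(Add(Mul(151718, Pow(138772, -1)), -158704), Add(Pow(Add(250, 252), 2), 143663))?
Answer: Rational(-4356990002303911, 69386) ≈ -6.2794e+10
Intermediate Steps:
L = Rational(-4356989998418295, 69386) (L = Mul(Add(Mul(151718, Rational(1, 138772)), -158704), Add(Pow(502, 2), 143663)) = Mul(Add(Rational(75859, 69386), -158704), Add(252004, 143663)) = Mul(Rational(-11011759885, 69386), 395667) = Rational(-4356989998418295, 69386) ≈ -6.2794e+10)
Function('A')(Q) = Mul(-2, Q)
Function('H')(T) = Mul(2, T)
Function('D')(g, P) = Mul(P, g)
Add(L, Function('D')(Function('A')(-2), Function('H')(-7))) = Add(Rational(-4356989998418295, 69386), Mul(Mul(2, -7), Mul(-2, -2))) = Add(Rational(-4356989998418295, 69386), Mul(-14, 4)) = Add(Rational(-4356989998418295, 69386), -56) = Rational(-4356990002303911, 69386)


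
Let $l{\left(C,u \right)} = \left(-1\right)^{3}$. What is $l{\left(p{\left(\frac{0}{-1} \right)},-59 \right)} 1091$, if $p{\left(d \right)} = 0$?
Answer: $-1091$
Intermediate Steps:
$l{\left(C,u \right)} = -1$
$l{\left(p{\left(\frac{0}{-1} \right)},-59 \right)} 1091 = \left(-1\right) 1091 = -1091$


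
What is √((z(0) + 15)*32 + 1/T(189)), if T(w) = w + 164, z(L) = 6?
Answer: √83737601/353 ≈ 25.923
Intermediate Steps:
T(w) = 164 + w
√((z(0) + 15)*32 + 1/T(189)) = √((6 + 15)*32 + 1/(164 + 189)) = √(21*32 + 1/353) = √(672 + 1/353) = √(237217/353) = √83737601/353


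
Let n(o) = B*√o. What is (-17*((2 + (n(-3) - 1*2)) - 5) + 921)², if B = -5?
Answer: 990361 + 171020*I*√3 ≈ 9.9036e+5 + 2.9622e+5*I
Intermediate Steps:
n(o) = -5*√o
(-17*((2 + (n(-3) - 1*2)) - 5) + 921)² = (-17*((2 + (-5*I*√3 - 1*2)) - 5) + 921)² = (-17*((2 + (-5*I*√3 - 2)) - 5) + 921)² = (-17*((2 + (-2 - 5*I*√3)) - 5) + 921)² = (-17*(-5*I*√3 - 5) + 921)² = (-17*(-5 - 5*I*√3) + 921)² = ((85 + 85*I*√3) + 921)² = (1006 + 85*I*√3)²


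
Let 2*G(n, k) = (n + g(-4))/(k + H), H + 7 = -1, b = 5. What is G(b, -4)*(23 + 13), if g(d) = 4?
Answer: -27/2 ≈ -13.500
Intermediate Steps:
H = -8 (H = -7 - 1 = -8)
G(n, k) = (4 + n)/(2*(-8 + k)) (G(n, k) = ((n + 4)/(k - 8))/2 = ((4 + n)/(-8 + k))/2 = (4 + n)/(2*(-8 + k)))
G(b, -4)*(23 + 13) = ((4 + 5)/(2*(-8 - 4)))*(23 + 13) = ((½)*9/(-12))*36 = ((½)*(-1/12)*9)*36 = -3/8*36 = -27/2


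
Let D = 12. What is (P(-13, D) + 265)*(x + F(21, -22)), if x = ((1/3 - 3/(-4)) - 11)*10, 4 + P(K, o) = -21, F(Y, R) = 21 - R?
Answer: -13480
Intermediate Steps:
P(K, o) = -25 (P(K, o) = -4 - 21 = -25)
x = -595/6 (x = ((1*(⅓) - 3*(-¼)) - 11)*10 = ((⅓ + ¾) - 11)*10 = (13/12 - 11)*10 = -119/12*10 = -595/6 ≈ -99.167)
(P(-13, D) + 265)*(x + F(21, -22)) = (-25 + 265)*(-595/6 + (21 - 1*(-22))) = 240*(-595/6 + (21 + 22)) = 240*(-595/6 + 43) = 240*(-337/6) = -13480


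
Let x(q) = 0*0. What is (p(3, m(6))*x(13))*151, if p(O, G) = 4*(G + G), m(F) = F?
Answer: 0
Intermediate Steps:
x(q) = 0
p(O, G) = 8*G (p(O, G) = 4*(2*G) = 8*G)
(p(3, m(6))*x(13))*151 = ((8*6)*0)*151 = (48*0)*151 = 0*151 = 0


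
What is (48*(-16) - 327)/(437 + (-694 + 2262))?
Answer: -219/401 ≈ -0.54613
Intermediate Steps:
(48*(-16) - 327)/(437 + (-694 + 2262)) = (-768 - 327)/(437 + 1568) = -1095/2005 = -1095*1/2005 = -219/401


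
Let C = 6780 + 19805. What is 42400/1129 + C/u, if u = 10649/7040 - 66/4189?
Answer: 887015087440800/49838599709 ≈ 17798.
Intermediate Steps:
u = 44144021/29490560 (u = 10649*(1/7040) - 66*1/4189 = 10649/7040 - 66/4189 = 44144021/29490560 ≈ 1.4969)
C = 26585
42400/1129 + C/u = 42400/1129 + 26585/(44144021/29490560) = 42400*(1/1129) + 26585*(29490560/44144021) = 42400/1129 + 784006537600/44144021 = 887015087440800/49838599709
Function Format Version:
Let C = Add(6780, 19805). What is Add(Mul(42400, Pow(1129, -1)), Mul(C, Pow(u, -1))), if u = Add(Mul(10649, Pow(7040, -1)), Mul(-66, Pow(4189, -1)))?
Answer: Rational(887015087440800, 49838599709) ≈ 17798.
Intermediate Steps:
u = Rational(44144021, 29490560) (u = Add(Mul(10649, Rational(1, 7040)), Mul(-66, Rational(1, 4189))) = Add(Rational(10649, 7040), Rational(-66, 4189)) = Rational(44144021, 29490560) ≈ 1.4969)
C = 26585
Add(Mul(42400, Pow(1129, -1)), Mul(C, Pow(u, -1))) = Add(Mul(42400, Pow(1129, -1)), Mul(26585, Pow(Rational(44144021, 29490560), -1))) = Add(Mul(42400, Rational(1, 1129)), Mul(26585, Rational(29490560, 44144021))) = Add(Rational(42400, 1129), Rational(784006537600, 44144021)) = Rational(887015087440800, 49838599709)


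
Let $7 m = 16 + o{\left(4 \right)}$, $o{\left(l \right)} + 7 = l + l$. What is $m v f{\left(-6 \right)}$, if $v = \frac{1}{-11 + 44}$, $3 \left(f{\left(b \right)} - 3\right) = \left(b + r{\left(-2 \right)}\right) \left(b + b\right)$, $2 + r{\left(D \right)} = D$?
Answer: $\frac{731}{231} \approx 3.1645$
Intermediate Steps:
$o{\left(l \right)} = -7 + 2 l$ ($o{\left(l \right)} = -7 + \left(l + l\right) = -7 + 2 l$)
$m = \frac{17}{7}$ ($m = \frac{16 + \left(-7 + 2 \cdot 4\right)}{7} = \frac{16 + \left(-7 + 8\right)}{7} = \frac{16 + 1}{7} = \frac{1}{7} \cdot 17 = \frac{17}{7} \approx 2.4286$)
$r{\left(D \right)} = -2 + D$
$f{\left(b \right)} = 3 + \frac{2 b \left(-4 + b\right)}{3}$ ($f{\left(b \right)} = 3 + \frac{\left(b - 4\right) \left(b + b\right)}{3} = 3 + \frac{\left(b - 4\right) 2 b}{3} = 3 + \frac{\left(-4 + b\right) 2 b}{3} = 3 + \frac{2 b \left(-4 + b\right)}{3}$)
$v = \frac{1}{33} \approx 0.030303$
$m v f{\left(-6 \right)} = \frac{17}{7} \cdot \frac{1}{33} \left(3 - -16 + \frac{2 \left(-6\right)^{2}}{3}\right) = \frac{17 \left(3 + 16 + \frac{2}{3} \cdot 36\right)}{231} = \frac{17 \left(3 + 16 + 24\right)}{231} = \frac{17}{231} \cdot 43 = \frac{731}{231}$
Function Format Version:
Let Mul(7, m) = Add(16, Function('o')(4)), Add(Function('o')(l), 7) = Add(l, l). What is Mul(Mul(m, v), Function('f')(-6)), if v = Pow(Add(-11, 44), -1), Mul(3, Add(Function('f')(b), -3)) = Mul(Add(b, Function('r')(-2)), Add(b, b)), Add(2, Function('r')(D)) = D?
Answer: Rational(731, 231) ≈ 3.1645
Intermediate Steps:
Function('o')(l) = Add(-7, Mul(2, l)) (Function('o')(l) = Add(-7, Add(l, l)) = Add(-7, Mul(2, l)))
m = Rational(17, 7) (m = Mul(Rational(1, 7), Add(16, Add(-7, Mul(2, 4)))) = Mul(Rational(1, 7), Add(16, Add(-7, 8))) = Mul(Rational(1, 7), Add(16, 1)) = Mul(Rational(1, 7), 17) = Rational(17, 7) ≈ 2.4286)
Function('r')(D) = Add(-2, D)
Function('f')(b) = Add(3, Mul(Rational(2, 3), b, Add(-4, b))) (Function('f')(b) = Add(3, Mul(Rational(1, 3), Mul(Add(b, Add(-2, -2)), Add(b, b)))) = Add(3, Mul(Rational(1, 3), Mul(Add(b, -4), Mul(2, b)))) = Add(3, Mul(Rational(1, 3), Mul(Add(-4, b), Mul(2, b)))) = Add(3, Mul(Rational(1, 3), Mul(2, b, Add(-4, b)))) = Add(3, Mul(Rational(2, 3), b, Add(-4, b))))
v = Rational(1, 33) (v = Pow(33, -1) = Rational(1, 33) ≈ 0.030303)
Mul(Mul(m, v), Function('f')(-6)) = Mul(Mul(Rational(17, 7), Rational(1, 33)), Add(3, Mul(Rational(-8, 3), -6), Mul(Rational(2, 3), Pow(-6, 2)))) = Mul(Rational(17, 231), Add(3, 16, Mul(Rational(2, 3), 36))) = Mul(Rational(17, 231), Add(3, 16, 24)) = Mul(Rational(17, 231), 43) = Rational(731, 231)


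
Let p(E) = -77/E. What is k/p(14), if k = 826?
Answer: -1652/11 ≈ -150.18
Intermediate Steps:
k/p(14) = 826/((-77/14)) = 826/((-77*1/14)) = 826/(-11/2) = 826*(-2/11) = -1652/11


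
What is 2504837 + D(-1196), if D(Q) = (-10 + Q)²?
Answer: 3959273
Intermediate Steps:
2504837 + D(-1196) = 2504837 + (-10 - 1196)² = 2504837 + (-1206)² = 2504837 + 1454436 = 3959273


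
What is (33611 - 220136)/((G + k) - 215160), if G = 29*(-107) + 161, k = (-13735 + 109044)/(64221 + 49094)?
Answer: 21136080375/24714132821 ≈ 0.85522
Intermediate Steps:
k = 95309/113315 ≈ 0.84110
G = -2942 (G = -3103 + 161 = -2942)
(33611 - 220136)/((G + k) - 215160) = (33611 - 220136)/((-2942 + 95309/113315) - 215160) = -186525/(-333277421/113315 - 215160) = -186525/(-24714132821/113315) = -186525*(-113315/24714132821) = 21136080375/24714132821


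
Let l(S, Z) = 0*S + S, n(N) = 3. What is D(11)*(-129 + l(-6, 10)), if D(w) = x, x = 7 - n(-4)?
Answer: -540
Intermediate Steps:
l(S, Z) = S (l(S, Z) = 0 + S = S)
x = 4 (x = 7 - 1*3 = 7 - 3 = 4)
D(w) = 4
D(11)*(-129 + l(-6, 10)) = 4*(-129 - 6) = 4*(-135) = -540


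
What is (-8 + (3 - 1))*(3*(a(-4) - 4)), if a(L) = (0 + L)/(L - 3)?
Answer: 432/7 ≈ 61.714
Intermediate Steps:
a(L) = L/(-3 + L)
(-8 + (3 - 1))*(3*(a(-4) - 4)) = (-8 + (3 - 1))*(3*(-4/(-3 - 4) - 4)) = (-8 + 2)*(3*(-4/(-7) - 4)) = -18*(-4*(-1/7) - 4) = -18*(4/7 - 4) = -18*(-24)/7 = -6*(-72/7) = 432/7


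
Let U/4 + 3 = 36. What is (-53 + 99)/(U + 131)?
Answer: 46/263 ≈ 0.17490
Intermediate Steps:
U = 132 (U = -12 + 4*36 = -12 + 144 = 132)
(-53 + 99)/(U + 131) = (-53 + 99)/(132 + 131) = 46/263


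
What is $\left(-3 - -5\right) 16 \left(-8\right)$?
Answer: $-256$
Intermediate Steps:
$\left(-3 - -5\right) 16 \left(-8\right) = \left(-3 + 5\right) 16 \left(-8\right) = 2 \cdot 16 \left(-8\right) = 32 \left(-8\right) = -256$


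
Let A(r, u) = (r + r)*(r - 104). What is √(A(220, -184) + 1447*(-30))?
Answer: √7630 ≈ 87.350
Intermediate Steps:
A(r, u) = 2*r*(-104 + r) (A(r, u) = (2*r)*(-104 + r) = 2*r*(-104 + r))
√(A(220, -184) + 1447*(-30)) = √(2*220*(-104 + 220) + 1447*(-30)) = √(2*220*116 - 43410) = √(51040 - 43410) = √7630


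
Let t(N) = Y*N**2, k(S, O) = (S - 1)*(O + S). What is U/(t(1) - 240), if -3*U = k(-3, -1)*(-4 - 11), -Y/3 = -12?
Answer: -20/51 ≈ -0.39216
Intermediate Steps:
Y = 36 (Y = -3*(-12) = 36)
k(S, O) = (-1 + S)*(O + S)
U = 80 (U = -((-3)**2 - 1*(-1) - 1*(-3) - 1*(-3))*(-4 - 11)/3 = -(9 + 1 + 3 + 3)*(-15)/3 = -16*(-15)/3 = -1/3*(-240) = 80)
t(N) = 36*N**2
U/(t(1) - 240) = 80/(36*1**2 - 240) = 80/(36*1 - 240) = 80/(36 - 240) = 80/(-204) = -1/204*80 = -20/51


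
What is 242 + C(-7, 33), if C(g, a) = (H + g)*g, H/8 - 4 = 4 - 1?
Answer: -101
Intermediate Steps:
H = 56 (H = 32 + 8*(4 - 1) = 32 + 8*3 = 32 + 24 = 56)
C(g, a) = g*(56 + g) (C(g, a) = (56 + g)*g = g*(56 + g))
242 + C(-7, 33) = 242 - 7*(56 - 7) = 242 - 7*49 = 242 - 343 = -101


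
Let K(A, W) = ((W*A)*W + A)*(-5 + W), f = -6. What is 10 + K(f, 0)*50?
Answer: 1510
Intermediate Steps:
K(A, W) = (-5 + W)*(A + A*W²) (K(A, W) = ((A*W)*W + A)*(-5 + W) = (A*W² + A)*(-5 + W) = (A + A*W²)*(-5 + W) = (-5 + W)*(A + A*W²))
10 + K(f, 0)*50 = 10 - 6*(-5 + 0 + 0³ - 5*0²)*50 = 10 - 6*(-5 + 0 + 0 - 5*0)*50 = 10 - 6*(-5 + 0 + 0 + 0)*50 = 10 - 6*(-5)*50 = 10 + 30*50 = 10 + 1500 = 1510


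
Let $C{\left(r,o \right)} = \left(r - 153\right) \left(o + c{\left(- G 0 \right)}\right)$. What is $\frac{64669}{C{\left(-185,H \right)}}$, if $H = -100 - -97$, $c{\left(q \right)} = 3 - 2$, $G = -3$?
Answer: $\frac{64669}{676} \approx 95.664$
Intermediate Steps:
$c{\left(q \right)} = 1$
$H = -3$ ($H = -100 + 97 = -3$)
$C{\left(r,o \right)} = \left(1 + o\right) \left(-153 + r\right)$ ($C{\left(r,o \right)} = \left(r - 153\right) \left(o + 1\right) = \left(-153 + r\right) \left(1 + o\right) = \left(1 + o\right) \left(-153 + r\right)$)
$\frac{64669}{C{\left(-185,H \right)}} = \frac{64669}{-153 - 185 - -459 - -555} = \frac{64669}{-153 - 185 + 459 + 555} = \frac{64669}{676}$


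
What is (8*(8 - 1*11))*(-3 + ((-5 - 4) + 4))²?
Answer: -1536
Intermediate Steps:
(8*(8 - 1*11))*(-3 + ((-5 - 4) + 4))² = (8*(8 - 11))*(-3 + (-9 + 4))² = (8*(-3))*(-3 - 5)² = -24*(-8)² = -24*64 = -1536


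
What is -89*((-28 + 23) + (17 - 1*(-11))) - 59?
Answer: -2106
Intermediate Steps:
-89*((-28 + 23) + (17 - 1*(-11))) - 59 = -89*(-5 + (17 + 11)) - 59 = -89*(-5 + 28) - 59 = -89*23 - 59 = -2047 - 59 = -2106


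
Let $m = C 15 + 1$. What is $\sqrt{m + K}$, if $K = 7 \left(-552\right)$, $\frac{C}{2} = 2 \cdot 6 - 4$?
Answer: $i \sqrt{3623} \approx 60.191 i$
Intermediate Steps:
$C = 16$ ($C = 2 \left(2 \cdot 6 - 4\right) = 2 \left(12 - 4\right) = 2 \cdot 8 = 16$)
$K = -3864$
$m = 241$ ($m = 16 \cdot 15 + 1 = 240 + 1 = 241$)
$\sqrt{m + K} = \sqrt{241 - 3864} = \sqrt{-3623} = i \sqrt{3623}$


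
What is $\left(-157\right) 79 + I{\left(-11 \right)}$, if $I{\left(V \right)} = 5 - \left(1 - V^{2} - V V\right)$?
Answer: $-12157$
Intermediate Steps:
$I{\left(V \right)} = 4 + 2 V^{2}$ ($I{\left(V \right)} = 5 + \left(\left(V^{2} + V^{2}\right) - 1\right) = 5 + \left(2 V^{2} - 1\right) = 5 + \left(-1 + 2 V^{2}\right) = 4 + 2 V^{2}$)
$\left(-157\right) 79 + I{\left(-11 \right)} = \left(-157\right) 79 + \left(4 + 2 \left(-11\right)^{2}\right) = -12403 + \left(4 + 2 \cdot 121\right) = -12403 + \left(4 + 242\right) = -12403 + 246 = -12157$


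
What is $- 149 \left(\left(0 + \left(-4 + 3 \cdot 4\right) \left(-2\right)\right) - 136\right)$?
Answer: $22648$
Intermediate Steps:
$- 149 \left(\left(0 + \left(-4 + 3 \cdot 4\right) \left(-2\right)\right) - 136\right) = - 149 \left(\left(0 + \left(-4 + 12\right) \left(-2\right)\right) - 136\right) = - 149 \left(\left(0 + 8 \left(-2\right)\right) - 136\right) = - 149 \left(\left(0 - 16\right) - 136\right) = - 149 \left(-16 - 136\right) = \left(-149\right) \left(-152\right) = 22648$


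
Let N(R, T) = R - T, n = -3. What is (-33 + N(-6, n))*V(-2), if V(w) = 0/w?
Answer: 0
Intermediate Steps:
V(w) = 0
(-33 + N(-6, n))*V(-2) = (-33 + (-6 - 1*(-3)))*0 = (-33 + (-6 + 3))*0 = (-33 - 3)*0 = -36*0 = 0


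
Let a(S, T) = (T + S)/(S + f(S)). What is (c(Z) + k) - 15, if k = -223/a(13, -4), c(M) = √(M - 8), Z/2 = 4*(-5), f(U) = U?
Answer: -5933/9 + 4*I*√3 ≈ -659.22 + 6.9282*I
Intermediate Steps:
Z = -40 (Z = 2*(4*(-5)) = 2*(-20) = -40)
c(M) = √(-8 + M)
a(S, T) = (S + T)/(2*S) (a(S, T) = (T + S)/(S + S) = (S + T)/((2*S)) = (S + T)*(1/(2*S)) = (S + T)/(2*S))
k = -5798/9 (k = -223*26/(13 - 4) = -223/((½)*(1/13)*9) = -223/9/26 = -223*26/9 = -5798/9 ≈ -644.22)
(c(Z) + k) - 15 = (√(-8 - 40) - 5798/9) - 15 = (√(-48) - 5798/9) - 15 = (4*I*√3 - 5798/9) - 15 = (-5798/9 + 4*I*√3) - 15 = -5933/9 + 4*I*√3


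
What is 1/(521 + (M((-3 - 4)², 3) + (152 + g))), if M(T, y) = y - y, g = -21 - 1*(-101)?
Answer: 1/753 ≈ 0.0013280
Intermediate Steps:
g = 80 (g = -21 + 101 = 80)
M(T, y) = 0
1/(521 + (M((-3 - 4)², 3) + (152 + g))) = 1/(521 + (0 + (152 + 80))) = 1/(521 + (0 + 232)) = 1/(521 + 232) = 1/753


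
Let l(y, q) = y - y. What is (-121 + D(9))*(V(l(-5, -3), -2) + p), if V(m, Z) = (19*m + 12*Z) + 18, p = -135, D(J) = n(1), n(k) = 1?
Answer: 16920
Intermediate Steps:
l(y, q) = 0
D(J) = 1
V(m, Z) = 18 + 12*Z + 19*m (V(m, Z) = (12*Z + 19*m) + 18 = 18 + 12*Z + 19*m)
(-121 + D(9))*(V(l(-5, -3), -2) + p) = (-121 + 1)*((18 + 12*(-2) + 19*0) - 135) = -120*((18 - 24 + 0) - 135) = -120*(-6 - 135) = -120*(-141) = 16920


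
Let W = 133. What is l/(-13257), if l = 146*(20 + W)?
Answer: -2482/1473 ≈ -1.6850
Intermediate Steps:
l = 22338 (l = 146*(20 + 133) = 146*153 = 22338)
l/(-13257) = 22338/(-13257) = 22338*(-1/13257) = -2482/1473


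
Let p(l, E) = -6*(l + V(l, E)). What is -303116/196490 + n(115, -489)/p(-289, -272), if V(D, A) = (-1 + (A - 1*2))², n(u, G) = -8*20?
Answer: -4280682608/2775519495 ≈ -1.5423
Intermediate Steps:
n(u, G) = -160
V(D, A) = (-3 + A)² (V(D, A) = (-1 + (A - 2))² = (-1 + (-2 + A))² = (-3 + A)²)
p(l, E) = -6*l - 6*(-3 + E)² (p(l, E) = -6*(l + (-3 + E)²) = -6*l - 6*(-3 + E)²)
-303116/196490 + n(115, -489)/p(-289, -272) = -303116/196490 - 160/(-6*(-289) - 6*(-3 - 272)²) = -303116*1/196490 - 160/(1734 - 6*(-275)²) = -151558/98245 - 160/(1734 - 6*75625) = -151558/98245 - 160/(1734 - 453750) = -151558/98245 - 160/(-452016) = -151558/98245 - 160*(-1/452016) = -151558/98245 + 10/28251 = -4280682608/2775519495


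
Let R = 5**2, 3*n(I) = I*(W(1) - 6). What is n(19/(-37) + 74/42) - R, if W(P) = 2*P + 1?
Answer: -20395/777 ≈ -26.248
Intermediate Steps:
W(P) = 1 + 2*P
n(I) = -I (n(I) = (I*((1 + 2*1) - 6))/3 = (I*((1 + 2) - 6))/3 = (I*(3 - 6))/3 = (I*(-3))/3 = (-3*I)/3 = -I)
R = 25
n(19/(-37) + 74/42) - R = -(19/(-37) + 74/42) - 1*25 = -(19*(-1/37) + 74*(1/42)) - 25 = -(-19/37 + 37/21) - 25 = -1*970/777 - 25 = -970/777 - 25 = -20395/777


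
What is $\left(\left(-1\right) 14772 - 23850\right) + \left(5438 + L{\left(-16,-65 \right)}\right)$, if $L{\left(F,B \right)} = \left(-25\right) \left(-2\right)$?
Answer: $-33134$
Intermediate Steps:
$L{\left(F,B \right)} = 50$
$\left(\left(-1\right) 14772 - 23850\right) + \left(5438 + L{\left(-16,-65 \right)}\right) = \left(\left(-1\right) 14772 - 23850\right) + \left(5438 + 50\right) = \left(-14772 - 23850\right) + 5488 = -38622 + 5488 = -33134$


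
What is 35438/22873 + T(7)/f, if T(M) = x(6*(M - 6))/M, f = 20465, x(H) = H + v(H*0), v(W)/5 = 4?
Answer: 5077265388/3276671615 ≈ 1.5495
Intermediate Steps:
v(W) = 20 (v(W) = 5*4 = 20)
x(H) = 20 + H (x(H) = H + 20 = 20 + H)
T(M) = (-16 + 6*M)/M (T(M) = (20 + 6*(M - 6))/M = (20 + 6*(-6 + M))/M = (20 + (-36 + 6*M))/M = (-16 + 6*M)/M)
35438/22873 + T(7)/f = 35438/22873 + (6 - 16/7)/20465 = 35438*(1/22873) + (6 - 16*⅐)*(1/20465) = 35438/22873 + (6 - 16/7)*(1/20465) = 35438/22873 + (26/7)*(1/20465) = 35438/22873 + 26/143255 = 5077265388/3276671615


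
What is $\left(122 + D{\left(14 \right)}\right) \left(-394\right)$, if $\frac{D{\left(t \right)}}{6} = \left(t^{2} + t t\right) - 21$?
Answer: $-925112$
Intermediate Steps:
$D{\left(t \right)} = -126 + 12 t^{2}$ ($D{\left(t \right)} = 6 \left(\left(t^{2} + t t\right) - 21\right) = 6 \left(\left(t^{2} + t^{2}\right) - 21\right) = 6 \left(2 t^{2} - 21\right) = 6 \left(-21 + 2 t^{2}\right) = -126 + 12 t^{2}$)
$\left(122 + D{\left(14 \right)}\right) \left(-394\right) = \left(122 - \left(126 - 12 \cdot 14^{2}\right)\right) \left(-394\right) = \left(122 + \left(-126 + 12 \cdot 196\right)\right) \left(-394\right) = \left(122 + \left(-126 + 2352\right)\right) \left(-394\right) = \left(122 + 2226\right) \left(-394\right) = 2348 \left(-394\right) = -925112$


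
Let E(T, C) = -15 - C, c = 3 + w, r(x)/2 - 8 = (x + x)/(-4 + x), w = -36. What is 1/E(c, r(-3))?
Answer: -7/229 ≈ -0.030568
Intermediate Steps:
r(x) = 16 + 4*x/(-4 + x) (r(x) = 16 + 2*((x + x)/(-4 + x)) = 16 + 2*((2*x)/(-4 + x)) = 16 + 2*(2*x/(-4 + x)) = 16 + 4*x/(-4 + x))
c = -33 (c = 3 - 36 = -33)
1/E(c, r(-3)) = 1/(-15 - 4*(-16 + 5*(-3))/(-4 - 3)) = 1/(-15 - 4*(-16 - 15)/(-7)) = 1/(-15 - 4*(-1)*(-31)/7) = 1/(-15 - 1*124/7) = 1/(-15 - 124/7) = 1/(-229/7) = -7/229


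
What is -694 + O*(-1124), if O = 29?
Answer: -33290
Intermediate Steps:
-694 + O*(-1124) = -694 + 29*(-1124) = -694 - 32596 = -33290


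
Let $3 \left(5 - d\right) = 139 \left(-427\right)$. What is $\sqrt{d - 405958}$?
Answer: $\frac{i \sqrt{3475518}}{3} \approx 621.42 i$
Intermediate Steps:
$d = \frac{59368}{3}$ ($d = 5 - \frac{139 \left(-427\right)}{3} = 5 - - \frac{59353}{3} = 5 + \frac{59353}{3} = \frac{59368}{3} \approx 19789.0$)
$\sqrt{d - 405958} = \sqrt{\frac{59368}{3} - 405958} = \sqrt{- \frac{1158506}{3}} = \frac{i \sqrt{3475518}}{3}$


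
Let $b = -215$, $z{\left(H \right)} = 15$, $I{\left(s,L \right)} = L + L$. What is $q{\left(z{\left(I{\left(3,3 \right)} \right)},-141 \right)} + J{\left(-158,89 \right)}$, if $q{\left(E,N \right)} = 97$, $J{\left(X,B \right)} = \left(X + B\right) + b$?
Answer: $-187$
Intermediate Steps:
$I{\left(s,L \right)} = 2 L$
$J{\left(X,B \right)} = -215 + B + X$ ($J{\left(X,B \right)} = \left(X + B\right) - 215 = \left(B + X\right) - 215 = -215 + B + X$)
$q{\left(z{\left(I{\left(3,3 \right)} \right)},-141 \right)} + J{\left(-158,89 \right)} = 97 - 284 = -187$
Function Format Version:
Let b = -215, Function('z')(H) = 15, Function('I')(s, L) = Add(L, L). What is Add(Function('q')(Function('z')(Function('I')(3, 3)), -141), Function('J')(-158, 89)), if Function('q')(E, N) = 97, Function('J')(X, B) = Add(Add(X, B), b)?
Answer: -187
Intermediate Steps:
Function('I')(s, L) = Mul(2, L)
Function('J')(X, B) = Add(-215, B, X) (Function('J')(X, B) = Add(Add(X, B), -215) = Add(Add(B, X), -215) = Add(-215, B, X))
Add(Function('q')(Function('z')(Function('I')(3, 3)), -141), Function('J')(-158, 89)) = Add(97, Add(-215, 89, -158)) = Add(97, -284) = -187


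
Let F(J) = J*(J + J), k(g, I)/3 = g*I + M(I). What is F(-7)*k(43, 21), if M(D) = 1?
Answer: 265776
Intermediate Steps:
k(g, I) = 3 + 3*I*g (k(g, I) = 3*(g*I + 1) = 3*(I*g + 1) = 3*(1 + I*g) = 3 + 3*I*g)
F(J) = 2*J**2 (F(J) = J*(2*J) = 2*J**2)
F(-7)*k(43, 21) = (2*(-7)**2)*(3 + 3*21*43) = (2*49)*(3 + 2709) = 98*2712 = 265776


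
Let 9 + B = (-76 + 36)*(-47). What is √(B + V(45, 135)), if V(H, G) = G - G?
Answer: √1871 ≈ 43.255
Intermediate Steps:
V(H, G) = 0
B = 1871 (B = -9 + (-76 + 36)*(-47) = -9 - 40*(-47) = -9 + 1880 = 1871)
√(B + V(45, 135)) = √(1871 + 0) = √1871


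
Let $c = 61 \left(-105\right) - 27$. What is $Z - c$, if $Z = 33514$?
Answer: $39946$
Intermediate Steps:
$c = -6432$ ($c = -6405 - 27 = -6432$)
$Z - c = 33514 - -6432 = 33514 + 6432 = 39946$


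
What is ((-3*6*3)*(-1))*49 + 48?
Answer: 2694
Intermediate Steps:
((-3*6*3)*(-1))*49 + 48 = (-18*3*(-1))*49 + 48 = -54*(-1)*49 + 48 = 54*49 + 48 = 2646 + 48 = 2694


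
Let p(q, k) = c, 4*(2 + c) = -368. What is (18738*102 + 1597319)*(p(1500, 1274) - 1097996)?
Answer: -3852753083550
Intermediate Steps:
c = -94 (c = -2 + (¼)*(-368) = -2 - 92 = -94)
p(q, k) = -94
(18738*102 + 1597319)*(p(1500, 1274) - 1097996) = (18738*102 + 1597319)*(-94 - 1097996) = (1911276 + 1597319)*(-1098090) = 3508595*(-1098090) = -3852753083550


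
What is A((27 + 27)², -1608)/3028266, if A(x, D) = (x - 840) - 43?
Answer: 2033/3028266 ≈ 0.00067134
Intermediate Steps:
A(x, D) = -883 + x (A(x, D) = (-840 + x) - 43 = -883 + x)
A((27 + 27)², -1608)/3028266 = (-883 + (27 + 27)²)/3028266 = (-883 + 54²)*(1/3028266) = (-883 + 2916)*(1/3028266) = 2033*(1/3028266) = 2033/3028266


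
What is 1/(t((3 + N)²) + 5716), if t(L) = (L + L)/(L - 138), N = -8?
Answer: 113/645858 ≈ 0.00017496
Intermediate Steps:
t(L) = 2*L/(-138 + L) (t(L) = (2*L)/(-138 + L) = 2*L/(-138 + L))
1/(t((3 + N)²) + 5716) = 1/(2*(3 - 8)²/(-138 + (3 - 8)²) + 5716) = 1/(2*(-5)²/(-138 + (-5)²) + 5716) = 1/(2*25/(-138 + 25) + 5716) = 1/(2*25/(-113) + 5716) = 1/(2*25*(-1/113) + 5716) = 1/(-50/113 + 5716) = 1/(645858/113) = 113/645858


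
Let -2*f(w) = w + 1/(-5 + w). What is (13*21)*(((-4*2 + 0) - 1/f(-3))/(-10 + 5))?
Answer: 58968/125 ≈ 471.74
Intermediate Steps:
f(w) = -w/2 - 1/(2*(-5 + w)) (f(w) = -(w + 1/(-5 + w))/2 = -w/2 - 1/(2*(-5 + w)))
(13*21)*(((-4*2 + 0) - 1/f(-3))/(-10 + 5)) = (13*21)*(((-4*2 + 0) - 1/((-1 - 1*(-3)² + 5*(-3))/(2*(-5 - 3))))/(-10 + 5)) = 273*(((-8 + 0) - 1/((½)*(-1 - 1*9 - 15)/(-8)))/(-5)) = 273*((-8 - 1/((½)*(-⅛)*(-1 - 9 - 15)))*(-⅕)) = 273*((-8 - 1/((½)*(-⅛)*(-25)))*(-⅕)) = 273*((-8 - 1/25/16)*(-⅕)) = 273*((-8 - 1*16/25)*(-⅕)) = 273*((-8 - 16/25)*(-⅕)) = 273*(-216/25*(-⅕)) = 273*(216/125) = 58968/125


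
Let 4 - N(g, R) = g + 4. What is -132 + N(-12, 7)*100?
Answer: 1068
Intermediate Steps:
N(g, R) = -g (N(g, R) = 4 - (g + 4) = 4 - (4 + g) = 4 + (-4 - g) = -g)
-132 + N(-12, 7)*100 = -132 - 1*(-12)*100 = -132 + 12*100 = -132 + 1200 = 1068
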